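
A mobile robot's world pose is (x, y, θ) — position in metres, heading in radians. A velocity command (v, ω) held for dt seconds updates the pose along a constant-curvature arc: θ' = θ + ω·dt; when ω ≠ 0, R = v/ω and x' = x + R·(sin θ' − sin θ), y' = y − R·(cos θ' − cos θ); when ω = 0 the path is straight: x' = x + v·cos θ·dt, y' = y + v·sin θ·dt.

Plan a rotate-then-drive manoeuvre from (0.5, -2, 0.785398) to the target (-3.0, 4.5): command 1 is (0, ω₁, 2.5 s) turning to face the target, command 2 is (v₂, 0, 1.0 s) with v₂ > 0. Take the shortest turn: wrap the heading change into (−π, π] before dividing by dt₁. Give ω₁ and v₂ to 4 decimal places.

ω₁ = 0.5117, v₂ = 7.3824

heading to target = atan2(4.5−-2, -3−0.5) = 2.0647
Δθ = wrap(2.0647 − 0.7854) = 1.2793; ω₁ = Δθ/dt₁ = 0.5117
distance = √((-3−0.5)² + (4.5−-2)²) = 7.3824; v₂ = distance/dt₂ = 7.3824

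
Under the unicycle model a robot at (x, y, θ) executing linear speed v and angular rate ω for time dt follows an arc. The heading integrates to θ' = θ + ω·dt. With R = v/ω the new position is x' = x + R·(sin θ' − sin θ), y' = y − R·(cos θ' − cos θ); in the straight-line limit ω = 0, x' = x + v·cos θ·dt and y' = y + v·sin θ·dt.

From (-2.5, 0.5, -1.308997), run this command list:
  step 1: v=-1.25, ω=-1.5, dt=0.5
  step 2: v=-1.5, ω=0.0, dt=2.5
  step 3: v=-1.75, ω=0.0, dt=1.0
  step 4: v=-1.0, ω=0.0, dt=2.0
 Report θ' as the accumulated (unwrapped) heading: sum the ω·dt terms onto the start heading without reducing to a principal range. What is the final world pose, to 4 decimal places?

step 1: θ'=-2.0590 (R=0.8333) → pose (-2.4310, 1.1065, -2.0590)
step 2: θ'=-2.0590 (straight) → pose (-0.6722, 4.4185, -2.0590)
step 3: θ'=-2.0590 (straight) → pose (0.1487, 5.9640, -2.0590)
step 4: θ'=-2.0590 (straight) → pose (1.0867, 7.7304, -2.0590)

(1.0867, 7.7304, -2.0590)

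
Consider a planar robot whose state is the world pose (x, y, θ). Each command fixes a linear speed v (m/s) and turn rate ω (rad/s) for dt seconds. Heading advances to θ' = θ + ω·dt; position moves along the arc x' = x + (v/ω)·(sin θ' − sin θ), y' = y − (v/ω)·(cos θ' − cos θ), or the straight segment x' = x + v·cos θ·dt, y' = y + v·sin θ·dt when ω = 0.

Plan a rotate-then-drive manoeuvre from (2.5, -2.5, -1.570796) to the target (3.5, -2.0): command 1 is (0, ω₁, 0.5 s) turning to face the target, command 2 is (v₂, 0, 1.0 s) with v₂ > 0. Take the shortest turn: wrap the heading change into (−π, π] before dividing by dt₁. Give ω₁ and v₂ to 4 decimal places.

heading to target = atan2(-2−-2.5, 3.5−2.5) = 0.4636
Δθ = wrap(0.4636 − -1.5708) = 2.0344; ω₁ = Δθ/dt₁ = 4.0689
distance = √((3.5−2.5)² + (-2−-2.5)²) = 1.1180; v₂ = distance/dt₂ = 1.1180

ω₁ = 4.0689, v₂ = 1.1180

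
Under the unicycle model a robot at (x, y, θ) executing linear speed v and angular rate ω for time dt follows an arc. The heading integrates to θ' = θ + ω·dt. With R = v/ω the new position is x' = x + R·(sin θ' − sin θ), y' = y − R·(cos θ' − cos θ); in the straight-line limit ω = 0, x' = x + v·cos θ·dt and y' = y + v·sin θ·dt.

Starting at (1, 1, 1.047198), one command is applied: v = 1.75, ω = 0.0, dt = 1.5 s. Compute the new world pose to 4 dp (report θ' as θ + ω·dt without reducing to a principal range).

(2.3125, 3.2733, 1.0472)

θ' = 1.0472 + 0.0·1.5 = 1.0472
ω = 0 → straight: x' = 1 + 1.75·cos(1.0472)·1.5 = 2.3125
y' = 1 + 1.75·sin(1.0472)·1.5 = 3.2733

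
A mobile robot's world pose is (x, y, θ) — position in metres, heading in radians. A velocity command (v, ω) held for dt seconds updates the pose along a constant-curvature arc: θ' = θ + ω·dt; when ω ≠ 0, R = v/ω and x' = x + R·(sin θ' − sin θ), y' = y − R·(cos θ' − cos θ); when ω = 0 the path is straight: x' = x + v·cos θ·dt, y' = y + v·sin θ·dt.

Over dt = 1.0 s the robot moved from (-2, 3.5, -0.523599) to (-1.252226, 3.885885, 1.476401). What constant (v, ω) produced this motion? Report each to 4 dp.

v = 1.0000, ω = 2.0000

Δθ = 1.476401 − -0.523599 = 2.000000
ω = Δθ/dt = 2.000000/1.0 = 2.0000
R = Δx/(sin θ' − sin θ) = 0.5000
v = R·ω = 0.5000·2.0000 = 1.0000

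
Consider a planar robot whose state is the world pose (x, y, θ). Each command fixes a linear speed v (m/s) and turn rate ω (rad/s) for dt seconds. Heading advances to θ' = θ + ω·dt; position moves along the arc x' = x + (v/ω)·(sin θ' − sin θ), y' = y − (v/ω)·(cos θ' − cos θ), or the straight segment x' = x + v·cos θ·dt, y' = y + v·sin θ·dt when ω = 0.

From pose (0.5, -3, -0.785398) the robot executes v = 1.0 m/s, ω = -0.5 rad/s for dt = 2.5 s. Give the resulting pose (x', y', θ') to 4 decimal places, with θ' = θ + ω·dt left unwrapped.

θ' = -0.7854 + -0.5·2.5 = -2.0354
R = v/ω = 1.0/-0.5 = -2.0000
x' = 0.5 + -2.0000·(sin -2.0354 − sin -0.7854) = 0.8738
y' = -3 − -2.0000·(cos -2.0354 − cos -0.7854) = -5.3103

(0.8738, -5.3103, -2.0354)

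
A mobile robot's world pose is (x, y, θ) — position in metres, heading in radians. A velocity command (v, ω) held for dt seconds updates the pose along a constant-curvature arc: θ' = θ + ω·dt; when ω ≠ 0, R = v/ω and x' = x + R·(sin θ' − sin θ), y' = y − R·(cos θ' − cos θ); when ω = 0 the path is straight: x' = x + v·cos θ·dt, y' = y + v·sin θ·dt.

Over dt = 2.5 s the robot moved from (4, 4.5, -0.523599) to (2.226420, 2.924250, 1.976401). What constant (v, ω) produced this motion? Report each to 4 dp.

v = -1.2500, ω = 1.0000

Δθ = 1.976401 − -0.523599 = 2.500000
ω = Δθ/dt = 2.500000/2.5 = 1.0000
R = Δx/(sin θ' − sin θ) = -1.2500
v = R·ω = -1.2500·1.0000 = -1.2500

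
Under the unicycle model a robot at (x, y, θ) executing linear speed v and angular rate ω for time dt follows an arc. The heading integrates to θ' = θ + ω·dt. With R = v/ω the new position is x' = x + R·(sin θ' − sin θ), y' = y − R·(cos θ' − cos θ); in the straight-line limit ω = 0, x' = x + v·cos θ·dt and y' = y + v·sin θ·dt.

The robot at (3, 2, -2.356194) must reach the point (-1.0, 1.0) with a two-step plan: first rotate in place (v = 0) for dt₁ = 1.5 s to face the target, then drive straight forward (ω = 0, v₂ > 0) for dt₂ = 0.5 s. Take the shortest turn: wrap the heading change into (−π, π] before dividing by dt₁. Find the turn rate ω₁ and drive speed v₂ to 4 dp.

heading to target = atan2(1−2, -1−3) = -2.8966
Δθ = wrap(-2.8966 − -2.3562) = -0.5404; ω₁ = Δθ/dt₁ = -0.3603
distance = √((-1−3)² + (1−2)²) = 4.1231; v₂ = distance/dt₂ = 8.2462

ω₁ = -0.3603, v₂ = 8.2462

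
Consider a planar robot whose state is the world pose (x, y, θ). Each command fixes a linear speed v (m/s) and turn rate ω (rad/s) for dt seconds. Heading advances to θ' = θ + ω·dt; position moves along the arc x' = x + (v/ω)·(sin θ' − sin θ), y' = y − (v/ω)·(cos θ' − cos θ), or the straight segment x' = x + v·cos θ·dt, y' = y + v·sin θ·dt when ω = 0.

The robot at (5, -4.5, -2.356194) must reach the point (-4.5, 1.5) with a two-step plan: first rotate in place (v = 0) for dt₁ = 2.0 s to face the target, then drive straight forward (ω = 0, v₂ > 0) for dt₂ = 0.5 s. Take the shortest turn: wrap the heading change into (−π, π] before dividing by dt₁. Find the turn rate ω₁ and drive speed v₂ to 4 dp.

heading to target = atan2(1.5−-4.5, -4.5−5) = 2.5783
Δθ = wrap(2.5783 − -2.3562) = -1.3487; ω₁ = Δθ/dt₁ = -0.6744
distance = √((-4.5−5)² + (1.5−-4.5)²) = 11.2361; v₂ = distance/dt₂ = 22.4722

ω₁ = -0.6744, v₂ = 22.4722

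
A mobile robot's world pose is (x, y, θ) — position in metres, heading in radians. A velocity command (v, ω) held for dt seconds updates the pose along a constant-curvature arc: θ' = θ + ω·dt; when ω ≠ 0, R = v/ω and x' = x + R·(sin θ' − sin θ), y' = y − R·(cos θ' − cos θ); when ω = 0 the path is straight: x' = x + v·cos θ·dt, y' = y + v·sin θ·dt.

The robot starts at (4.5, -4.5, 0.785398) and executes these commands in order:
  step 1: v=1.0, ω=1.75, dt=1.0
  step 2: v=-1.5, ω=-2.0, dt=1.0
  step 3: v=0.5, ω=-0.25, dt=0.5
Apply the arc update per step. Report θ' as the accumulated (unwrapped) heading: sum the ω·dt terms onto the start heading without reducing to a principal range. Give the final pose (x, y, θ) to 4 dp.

step 1: θ'=2.5354 (R=0.5714) → pose (4.4215, -3.6263, 2.5354)
step 2: θ'=0.5354 (R=0.7500) → pose (4.3768, -4.8877, 0.5354)
step 3: θ'=0.4104 (R=-2.0000) → pose (4.5993, -4.7739, 0.4104)

(4.5993, -4.7739, 0.4104)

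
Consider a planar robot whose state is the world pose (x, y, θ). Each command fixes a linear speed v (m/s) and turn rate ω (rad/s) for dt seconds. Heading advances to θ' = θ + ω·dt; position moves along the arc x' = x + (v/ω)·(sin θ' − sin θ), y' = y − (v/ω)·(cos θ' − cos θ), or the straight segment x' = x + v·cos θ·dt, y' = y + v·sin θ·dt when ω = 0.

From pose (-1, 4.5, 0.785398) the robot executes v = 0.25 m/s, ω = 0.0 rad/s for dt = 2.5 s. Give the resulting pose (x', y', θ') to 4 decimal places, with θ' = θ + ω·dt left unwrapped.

θ' = 0.7854 + 0.0·2.5 = 0.7854
ω = 0 → straight: x' = -1 + 0.25·cos(0.7854)·2.5 = -0.5581
y' = 4.5 + 0.25·sin(0.7854)·2.5 = 4.9419

(-0.5581, 4.9419, 0.7854)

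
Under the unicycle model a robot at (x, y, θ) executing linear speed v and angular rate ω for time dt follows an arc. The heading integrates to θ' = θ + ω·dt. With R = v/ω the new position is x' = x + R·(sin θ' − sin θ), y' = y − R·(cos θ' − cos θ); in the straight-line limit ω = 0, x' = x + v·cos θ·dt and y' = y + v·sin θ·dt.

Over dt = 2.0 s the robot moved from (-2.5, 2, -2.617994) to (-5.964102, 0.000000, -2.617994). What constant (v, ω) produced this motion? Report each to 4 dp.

v = 2.0000, ω = 0.0000

Δθ = -2.617994 − -2.617994 = 0.000000
ω = Δθ/dt = 0.000000/2.0 = 0.0000
ω = 0 → v = (Δx·cos θ + Δy·sin θ)/dt = 2.0000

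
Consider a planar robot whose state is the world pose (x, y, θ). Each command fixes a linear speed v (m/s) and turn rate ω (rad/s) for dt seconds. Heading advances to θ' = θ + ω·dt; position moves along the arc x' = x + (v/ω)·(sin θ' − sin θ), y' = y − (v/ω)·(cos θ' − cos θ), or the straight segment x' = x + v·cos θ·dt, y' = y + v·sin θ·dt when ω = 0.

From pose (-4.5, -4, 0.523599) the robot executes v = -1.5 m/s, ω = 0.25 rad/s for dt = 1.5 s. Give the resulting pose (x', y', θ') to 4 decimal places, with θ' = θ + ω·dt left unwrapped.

θ' = 0.5236 + 0.25·1.5 = 0.8986
R = v/ω = -1.5/0.25 = -6.0000
x' = -4.5 + -6.0000·(sin 0.8986 − sin 0.5236) = -6.1947
y' = -4 − -6.0000·(cos 0.8986 − cos 0.5236) = -5.4599

(-6.1947, -5.4599, 0.8986)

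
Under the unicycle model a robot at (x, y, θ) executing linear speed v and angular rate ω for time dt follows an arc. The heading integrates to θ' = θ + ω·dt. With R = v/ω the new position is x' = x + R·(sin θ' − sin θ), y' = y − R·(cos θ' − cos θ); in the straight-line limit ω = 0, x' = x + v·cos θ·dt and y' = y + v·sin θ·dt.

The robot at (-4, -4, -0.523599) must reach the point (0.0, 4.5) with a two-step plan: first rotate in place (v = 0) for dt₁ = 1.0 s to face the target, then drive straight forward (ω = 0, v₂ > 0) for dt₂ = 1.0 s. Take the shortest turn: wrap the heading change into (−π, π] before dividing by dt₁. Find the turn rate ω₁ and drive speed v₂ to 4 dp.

heading to target = atan2(4.5−-4, 0−-4) = 1.1310
Δθ = wrap(1.1310 − -0.5236) = 1.6546; ω₁ = Δθ/dt₁ = 1.6546
distance = √((0−-4)² + (4.5−-4)²) = 9.3941; v₂ = distance/dt₂ = 9.3941

ω₁ = 1.6546, v₂ = 9.3941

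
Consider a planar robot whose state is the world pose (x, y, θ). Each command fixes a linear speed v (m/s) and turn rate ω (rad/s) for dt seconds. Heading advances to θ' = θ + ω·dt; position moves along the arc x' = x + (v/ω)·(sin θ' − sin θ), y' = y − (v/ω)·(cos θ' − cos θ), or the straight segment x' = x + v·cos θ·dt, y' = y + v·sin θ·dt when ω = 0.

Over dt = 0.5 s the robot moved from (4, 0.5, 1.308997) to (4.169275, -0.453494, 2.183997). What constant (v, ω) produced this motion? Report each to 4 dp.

Δθ = 2.183997 − 1.308997 = 0.875000
ω = Δθ/dt = 0.875000/0.5 = 1.7500
R = −Δy/(cos θ' − cos θ) = -1.1429
v = R·ω = -1.1429·1.7500 = -2.0000

v = -2.0000, ω = 1.7500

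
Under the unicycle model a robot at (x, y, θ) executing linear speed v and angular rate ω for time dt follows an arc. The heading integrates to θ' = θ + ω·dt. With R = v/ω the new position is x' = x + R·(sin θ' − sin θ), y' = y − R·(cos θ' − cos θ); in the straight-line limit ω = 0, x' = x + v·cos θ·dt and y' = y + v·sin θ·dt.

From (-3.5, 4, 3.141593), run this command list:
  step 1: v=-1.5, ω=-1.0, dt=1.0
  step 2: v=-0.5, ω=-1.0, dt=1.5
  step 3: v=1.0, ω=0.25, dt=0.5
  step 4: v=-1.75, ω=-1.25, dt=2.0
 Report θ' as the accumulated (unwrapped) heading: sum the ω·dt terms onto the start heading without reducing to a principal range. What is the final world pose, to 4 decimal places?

(-4.3311, 4.1982, -1.7334)

step 1: θ'=2.1416 (R=1.5000) → pose (-2.2378, 3.3105, 2.1416)
step 2: θ'=0.6416 (R=0.5000) → pose (-2.3593, 2.6397, 0.6416)
step 3: θ'=0.7666 (R=4.0000) → pose (-1.9784, 2.9632, 0.7666)
step 4: θ'=-1.7334 (R=1.4000) → pose (-4.3311, 4.1982, -1.7334)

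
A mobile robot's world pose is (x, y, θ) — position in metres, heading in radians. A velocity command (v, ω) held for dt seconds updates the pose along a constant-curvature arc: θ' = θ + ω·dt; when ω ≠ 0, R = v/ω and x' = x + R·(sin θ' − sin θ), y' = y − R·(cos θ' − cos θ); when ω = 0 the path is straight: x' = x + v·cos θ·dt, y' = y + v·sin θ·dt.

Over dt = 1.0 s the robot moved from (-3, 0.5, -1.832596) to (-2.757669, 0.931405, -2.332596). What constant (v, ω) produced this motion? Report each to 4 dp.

v = -0.5000, ω = -0.5000

Δθ = -2.332596 − -1.832596 = -0.500000
ω = Δθ/dt = -0.500000/1.0 = -0.5000
R = −Δy/(cos θ' − cos θ) = 1.0000
v = R·ω = 1.0000·-0.5000 = -0.5000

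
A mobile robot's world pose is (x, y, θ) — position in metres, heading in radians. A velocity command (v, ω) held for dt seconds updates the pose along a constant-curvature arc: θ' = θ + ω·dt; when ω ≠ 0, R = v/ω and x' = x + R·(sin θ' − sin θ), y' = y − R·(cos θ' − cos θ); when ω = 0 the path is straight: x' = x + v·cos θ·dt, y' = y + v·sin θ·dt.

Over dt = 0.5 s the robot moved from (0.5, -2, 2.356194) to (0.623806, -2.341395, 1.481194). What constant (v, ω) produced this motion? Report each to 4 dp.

v = -0.7500, ω = -1.7500

Δθ = 1.481194 − 2.356194 = -0.875000
ω = Δθ/dt = -0.875000/0.5 = -1.7500
R = −Δy/(cos θ' − cos θ) = 0.4286
v = R·ω = 0.4286·-1.7500 = -0.7500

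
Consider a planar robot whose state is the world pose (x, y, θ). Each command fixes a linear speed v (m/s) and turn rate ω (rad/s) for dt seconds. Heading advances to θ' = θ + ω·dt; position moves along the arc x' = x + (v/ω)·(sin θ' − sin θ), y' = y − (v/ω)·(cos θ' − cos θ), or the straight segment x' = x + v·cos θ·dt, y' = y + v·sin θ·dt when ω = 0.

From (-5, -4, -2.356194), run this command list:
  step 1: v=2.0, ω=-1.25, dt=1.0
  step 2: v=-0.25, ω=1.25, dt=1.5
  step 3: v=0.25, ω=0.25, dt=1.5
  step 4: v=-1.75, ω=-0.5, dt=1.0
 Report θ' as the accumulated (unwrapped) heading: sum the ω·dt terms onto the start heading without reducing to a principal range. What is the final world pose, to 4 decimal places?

step 1: θ'=-3.6062 (R=-1.6000) → pose (-6.8483, -4.2990, -3.6062)
step 2: θ'=-1.7312 (R=-0.2000) → pose (-6.5612, -4.1522, -1.7312)
step 3: θ'=-1.3562 (R=1.0000) → pose (-6.5511, -4.5248, -1.3562)
step 4: θ'=-1.8562 (R=3.5000) → pose (-6.4898, -2.7941, -1.8562)

(-6.4898, -2.7941, -1.8562)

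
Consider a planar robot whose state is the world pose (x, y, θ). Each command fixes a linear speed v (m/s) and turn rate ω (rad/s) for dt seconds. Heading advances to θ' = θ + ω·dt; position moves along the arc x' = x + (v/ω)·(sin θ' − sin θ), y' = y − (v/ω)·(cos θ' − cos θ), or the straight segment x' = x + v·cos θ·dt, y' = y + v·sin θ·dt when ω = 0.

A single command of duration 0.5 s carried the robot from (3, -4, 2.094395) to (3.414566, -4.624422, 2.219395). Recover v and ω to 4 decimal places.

Δθ = 2.219395 − 2.094395 = 0.125000
ω = Δθ/dt = 0.125000/0.5 = 0.2500
R = −Δy/(cos θ' − cos θ) = -6.0000
v = R·ω = -6.0000·0.2500 = -1.5000

v = -1.5000, ω = 0.2500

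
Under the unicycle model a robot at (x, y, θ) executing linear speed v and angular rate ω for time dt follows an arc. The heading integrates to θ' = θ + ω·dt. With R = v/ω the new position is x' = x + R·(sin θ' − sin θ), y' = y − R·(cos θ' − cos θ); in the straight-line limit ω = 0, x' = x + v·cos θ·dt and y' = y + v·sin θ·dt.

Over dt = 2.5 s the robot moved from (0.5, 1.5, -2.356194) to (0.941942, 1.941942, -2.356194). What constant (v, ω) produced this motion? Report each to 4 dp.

Δθ = -2.356194 − -2.356194 = 0.000000
ω = Δθ/dt = 0.000000/2.5 = 0.0000
ω = 0 → v = (Δx·cos θ + Δy·sin θ)/dt = -0.2500

v = -0.2500, ω = 0.0000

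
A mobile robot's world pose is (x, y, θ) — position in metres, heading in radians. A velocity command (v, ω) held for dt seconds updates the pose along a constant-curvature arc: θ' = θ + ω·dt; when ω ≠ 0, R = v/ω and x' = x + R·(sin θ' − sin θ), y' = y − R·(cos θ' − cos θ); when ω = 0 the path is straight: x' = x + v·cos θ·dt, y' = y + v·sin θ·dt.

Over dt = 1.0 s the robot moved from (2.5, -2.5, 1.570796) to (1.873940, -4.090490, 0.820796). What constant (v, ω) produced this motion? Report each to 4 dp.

Δθ = 0.820796 − 1.570796 = -0.750000
ω = Δθ/dt = -0.750000/1.0 = -0.7500
R = −Δy/(cos θ' − cos θ) = 2.3333
v = R·ω = 2.3333·-0.7500 = -1.7500

v = -1.7500, ω = -0.7500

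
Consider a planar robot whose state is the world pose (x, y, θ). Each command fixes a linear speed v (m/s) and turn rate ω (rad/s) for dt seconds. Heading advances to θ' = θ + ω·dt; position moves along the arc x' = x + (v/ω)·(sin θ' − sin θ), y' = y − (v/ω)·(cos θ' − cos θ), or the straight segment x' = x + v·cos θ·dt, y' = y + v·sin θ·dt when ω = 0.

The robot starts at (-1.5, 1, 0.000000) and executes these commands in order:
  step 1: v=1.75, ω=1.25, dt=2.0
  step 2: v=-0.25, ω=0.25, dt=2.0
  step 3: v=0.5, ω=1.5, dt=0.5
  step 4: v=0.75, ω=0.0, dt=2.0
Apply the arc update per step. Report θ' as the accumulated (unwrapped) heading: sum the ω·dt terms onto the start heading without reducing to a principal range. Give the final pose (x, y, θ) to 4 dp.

step 1: θ'=2.5000 (R=1.4000) → pose (-0.6621, 3.5216, 2.5000)
step 2: θ'=3.0000 (R=-1.0000) → pose (-0.2048, 3.3328, 3.0000)
step 3: θ'=3.7500 (R=0.3333) → pose (-0.4423, 3.2763, 3.7500)
step 4: θ'=3.7500 (straight) → pose (-1.6732, 2.4189, 3.7500)

(-1.6732, 2.4189, 3.7500)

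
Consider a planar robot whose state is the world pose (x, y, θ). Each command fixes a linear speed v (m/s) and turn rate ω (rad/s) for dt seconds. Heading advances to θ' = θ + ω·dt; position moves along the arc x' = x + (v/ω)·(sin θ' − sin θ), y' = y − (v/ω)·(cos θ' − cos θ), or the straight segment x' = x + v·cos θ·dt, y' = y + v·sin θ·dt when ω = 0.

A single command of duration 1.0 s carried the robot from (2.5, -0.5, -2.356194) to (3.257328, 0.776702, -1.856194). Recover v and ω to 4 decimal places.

Δθ = -1.856194 − -2.356194 = 0.500000
ω = Δθ/dt = 0.500000/1.0 = 0.5000
R = −Δy/(cos θ' − cos θ) = -3.0000
v = R·ω = -3.0000·0.5000 = -1.5000

v = -1.5000, ω = 0.5000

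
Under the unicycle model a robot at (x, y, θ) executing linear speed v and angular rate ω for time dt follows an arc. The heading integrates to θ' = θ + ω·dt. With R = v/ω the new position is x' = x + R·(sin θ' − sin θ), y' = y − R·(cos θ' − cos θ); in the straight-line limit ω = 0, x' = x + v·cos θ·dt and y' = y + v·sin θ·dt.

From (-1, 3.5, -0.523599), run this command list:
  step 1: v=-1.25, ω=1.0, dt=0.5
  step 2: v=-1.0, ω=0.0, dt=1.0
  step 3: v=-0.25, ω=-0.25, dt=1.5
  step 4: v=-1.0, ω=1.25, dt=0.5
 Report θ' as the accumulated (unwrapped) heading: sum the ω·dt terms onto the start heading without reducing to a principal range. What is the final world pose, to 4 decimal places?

step 1: θ'=-0.0236 (R=-1.2500) → pose (-1.5955, 3.6671, -0.0236)
step 2: θ'=-0.0236 (straight) → pose (-2.5952, 3.6907, -0.0236)
step 3: θ'=-0.3986 (R=1.0000) → pose (-2.9598, 3.7688, -0.3986)
step 4: θ'=0.2264 (R=-0.8000) → pose (-3.4498, 3.8111, 0.2264)

(-3.4498, 3.8111, 0.2264)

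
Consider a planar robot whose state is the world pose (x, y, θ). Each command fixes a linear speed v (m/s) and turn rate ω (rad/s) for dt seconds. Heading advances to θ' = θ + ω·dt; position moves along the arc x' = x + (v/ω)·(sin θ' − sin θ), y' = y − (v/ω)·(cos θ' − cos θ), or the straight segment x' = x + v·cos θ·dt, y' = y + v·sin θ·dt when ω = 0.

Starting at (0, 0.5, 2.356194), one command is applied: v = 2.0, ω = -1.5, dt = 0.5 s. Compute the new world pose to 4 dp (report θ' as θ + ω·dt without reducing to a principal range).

(-0.3897, 1.3956, 1.6062)

θ' = 2.3562 + -1.5·0.5 = 1.6062
R = v/ω = 2.0/-1.5 = -1.3333
x' = 0 + -1.3333·(sin 1.6062 − sin 2.3562) = -0.3897
y' = 0.5 − -1.3333·(cos 1.6062 − cos 2.3562) = 1.3956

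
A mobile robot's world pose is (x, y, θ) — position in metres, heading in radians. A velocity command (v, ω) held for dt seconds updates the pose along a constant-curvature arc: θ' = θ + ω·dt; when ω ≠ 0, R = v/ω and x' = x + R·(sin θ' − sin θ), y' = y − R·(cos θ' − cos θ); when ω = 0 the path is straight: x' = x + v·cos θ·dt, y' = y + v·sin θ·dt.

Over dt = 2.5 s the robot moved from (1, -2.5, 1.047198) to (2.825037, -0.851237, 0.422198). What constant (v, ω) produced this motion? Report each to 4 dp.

Δθ = 0.422198 − 1.047198 = -0.625000
ω = Δθ/dt = -0.625000/2.5 = -0.2500
R = Δx/(sin θ' − sin θ) = -4.0000
v = R·ω = -4.0000·-0.2500 = 1.0000

v = 1.0000, ω = -0.2500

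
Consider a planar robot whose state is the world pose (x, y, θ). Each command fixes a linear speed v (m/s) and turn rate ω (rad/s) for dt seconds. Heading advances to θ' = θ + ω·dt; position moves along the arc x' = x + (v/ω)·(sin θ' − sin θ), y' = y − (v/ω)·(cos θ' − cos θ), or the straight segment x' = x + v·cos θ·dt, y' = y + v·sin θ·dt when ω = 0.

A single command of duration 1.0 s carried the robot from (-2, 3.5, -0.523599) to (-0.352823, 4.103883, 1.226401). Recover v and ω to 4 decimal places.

v = 2.0000, ω = 1.7500

Δθ = 1.226401 − -0.523599 = 1.750000
ω = Δθ/dt = 1.750000/1.0 = 1.7500
R = Δx/(sin θ' − sin θ) = 1.1429
v = R·ω = 1.1429·1.7500 = 2.0000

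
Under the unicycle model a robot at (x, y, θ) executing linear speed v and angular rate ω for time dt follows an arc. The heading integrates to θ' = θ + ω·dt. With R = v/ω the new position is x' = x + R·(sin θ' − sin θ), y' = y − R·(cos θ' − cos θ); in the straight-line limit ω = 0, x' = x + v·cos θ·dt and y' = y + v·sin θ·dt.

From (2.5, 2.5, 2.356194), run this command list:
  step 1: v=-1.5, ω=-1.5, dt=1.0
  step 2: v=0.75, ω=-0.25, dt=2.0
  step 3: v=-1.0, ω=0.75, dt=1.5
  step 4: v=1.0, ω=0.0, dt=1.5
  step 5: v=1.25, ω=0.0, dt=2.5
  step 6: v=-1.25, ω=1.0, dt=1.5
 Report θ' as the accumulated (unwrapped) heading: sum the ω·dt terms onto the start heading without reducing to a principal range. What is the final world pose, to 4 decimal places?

(4.3643, 4.1136, 2.9812)

step 1: θ'=0.8562 (R=1.0000) → pose (2.5482, 1.1376, 0.8562)
step 2: θ'=0.3562 (R=-3.0000) → pose (3.7682, 1.9833, 0.3562)
step 3: θ'=1.4812 (R=-1.3333) → pose (2.9051, 0.8530, 1.4812)
step 4: θ'=1.4812 (straight) → pose (3.0394, 2.3470, 1.4812)
step 5: θ'=1.4812 (straight) → pose (3.3190, 5.4594, 1.4812)
step 6: θ'=2.9812 (R=-1.2500) → pose (4.3643, 4.1136, 2.9812)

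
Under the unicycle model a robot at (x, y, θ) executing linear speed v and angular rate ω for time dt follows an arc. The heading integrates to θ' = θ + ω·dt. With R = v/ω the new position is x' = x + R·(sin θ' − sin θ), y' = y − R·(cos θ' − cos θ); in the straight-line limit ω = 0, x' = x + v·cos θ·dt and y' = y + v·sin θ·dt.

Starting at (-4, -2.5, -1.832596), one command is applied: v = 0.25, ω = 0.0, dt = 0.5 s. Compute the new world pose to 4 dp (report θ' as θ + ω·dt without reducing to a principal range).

θ' = -1.8326 + 0.0·0.5 = -1.8326
ω = 0 → straight: x' = -4 + 0.25·cos(-1.8326)·0.5 = -4.0324
y' = -2.5 + 0.25·sin(-1.8326)·0.5 = -2.6207

(-4.0324, -2.6207, -1.8326)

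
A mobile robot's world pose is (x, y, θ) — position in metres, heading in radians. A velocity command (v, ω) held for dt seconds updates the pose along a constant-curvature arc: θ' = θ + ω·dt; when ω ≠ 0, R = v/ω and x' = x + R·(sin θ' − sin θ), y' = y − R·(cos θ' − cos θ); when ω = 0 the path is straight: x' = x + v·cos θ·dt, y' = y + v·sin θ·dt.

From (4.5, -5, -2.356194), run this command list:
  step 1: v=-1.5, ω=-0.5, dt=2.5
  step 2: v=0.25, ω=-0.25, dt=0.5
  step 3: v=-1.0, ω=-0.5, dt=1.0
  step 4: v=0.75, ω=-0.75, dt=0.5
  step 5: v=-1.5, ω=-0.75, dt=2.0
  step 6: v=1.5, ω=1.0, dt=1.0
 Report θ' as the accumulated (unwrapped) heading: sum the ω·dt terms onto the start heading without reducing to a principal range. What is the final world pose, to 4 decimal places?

(7.8949, -6.0360, -5.1062)

step 1: θ'=-3.6062 (R=3.0000) → pose (7.9655, -4.4393, -3.6062)
step 2: θ'=-3.7312 (R=-1.0000) → pose (7.8576, -4.3765, -3.7312)
step 3: θ'=-4.2312 (R=2.0000) → pose (8.5184, -5.1131, -4.2312)
step 4: θ'=-4.6062 (R=-1.0000) → pose (8.4105, -4.7563, -4.6062)
step 5: θ'=-6.1062 (R=2.0000) → pose (6.7739, -6.9370, -6.1062)
step 6: θ'=-5.1062 (R=1.5000) → pose (7.8949, -6.0360, -5.1062)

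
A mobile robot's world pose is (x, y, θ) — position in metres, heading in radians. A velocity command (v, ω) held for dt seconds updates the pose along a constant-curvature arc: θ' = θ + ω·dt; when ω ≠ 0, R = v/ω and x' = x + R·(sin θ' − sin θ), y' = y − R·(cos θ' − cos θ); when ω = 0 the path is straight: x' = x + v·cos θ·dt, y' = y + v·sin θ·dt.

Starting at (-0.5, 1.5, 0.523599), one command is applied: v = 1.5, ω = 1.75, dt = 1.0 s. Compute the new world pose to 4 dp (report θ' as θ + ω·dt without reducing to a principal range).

(-0.2745, 2.7963, 2.2736)

θ' = 0.5236 + 1.75·1.0 = 2.2736
R = v/ω = 1.5/1.75 = 0.8571
x' = -0.5 + 0.8571·(sin 2.2736 − sin 0.5236) = -0.2745
y' = 1.5 − 0.8571·(cos 2.2736 − cos 0.5236) = 2.7963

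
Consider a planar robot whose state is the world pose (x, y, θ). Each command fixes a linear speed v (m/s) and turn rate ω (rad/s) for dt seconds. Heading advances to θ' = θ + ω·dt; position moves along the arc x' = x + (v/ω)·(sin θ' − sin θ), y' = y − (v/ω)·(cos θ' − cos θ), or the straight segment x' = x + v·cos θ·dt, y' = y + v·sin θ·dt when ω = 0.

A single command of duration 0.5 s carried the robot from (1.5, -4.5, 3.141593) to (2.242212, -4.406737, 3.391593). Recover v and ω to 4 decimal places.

Δθ = 3.391593 − 3.141593 = 0.250000
ω = Δθ/dt = 0.250000/0.5 = 0.5000
R = Δx/(sin θ' − sin θ) = -3.0000
v = R·ω = -3.0000·0.5000 = -1.5000

v = -1.5000, ω = 0.5000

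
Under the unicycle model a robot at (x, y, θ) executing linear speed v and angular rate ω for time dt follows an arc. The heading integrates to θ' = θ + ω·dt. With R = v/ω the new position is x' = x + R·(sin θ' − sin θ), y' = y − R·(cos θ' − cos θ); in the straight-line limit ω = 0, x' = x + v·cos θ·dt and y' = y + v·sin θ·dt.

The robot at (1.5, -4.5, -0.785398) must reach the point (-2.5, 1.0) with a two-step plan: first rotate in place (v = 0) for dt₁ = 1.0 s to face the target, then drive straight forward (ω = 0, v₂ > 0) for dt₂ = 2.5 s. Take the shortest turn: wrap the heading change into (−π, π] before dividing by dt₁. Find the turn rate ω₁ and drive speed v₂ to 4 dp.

ω₁ = 2.9850, v₂ = 2.7203

heading to target = atan2(1−-4.5, -2.5−1.5) = 2.1996
Δθ = wrap(2.1996 − -0.7854) = 2.9850; ω₁ = Δθ/dt₁ = 2.9850
distance = √((-2.5−1.5)² + (1−-4.5)²) = 6.8007; v₂ = distance/dt₂ = 2.7203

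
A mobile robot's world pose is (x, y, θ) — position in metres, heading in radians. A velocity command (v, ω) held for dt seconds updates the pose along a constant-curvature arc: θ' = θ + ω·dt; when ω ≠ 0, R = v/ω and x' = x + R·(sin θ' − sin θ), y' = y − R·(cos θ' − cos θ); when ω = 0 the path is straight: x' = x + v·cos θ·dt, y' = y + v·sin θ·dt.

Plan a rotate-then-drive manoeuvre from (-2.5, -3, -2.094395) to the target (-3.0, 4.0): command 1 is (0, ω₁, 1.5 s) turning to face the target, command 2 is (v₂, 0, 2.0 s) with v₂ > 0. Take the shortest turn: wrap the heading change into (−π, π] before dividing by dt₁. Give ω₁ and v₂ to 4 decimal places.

ω₁ = -1.6978, v₂ = 3.5089

heading to target = atan2(4−-3, -3−-2.5) = 1.6421
Δθ = wrap(1.6421 − -2.0944) = -2.5467; ω₁ = Δθ/dt₁ = -1.6978
distance = √((-3−-2.5)² + (4−-3)²) = 7.0178; v₂ = distance/dt₂ = 3.5089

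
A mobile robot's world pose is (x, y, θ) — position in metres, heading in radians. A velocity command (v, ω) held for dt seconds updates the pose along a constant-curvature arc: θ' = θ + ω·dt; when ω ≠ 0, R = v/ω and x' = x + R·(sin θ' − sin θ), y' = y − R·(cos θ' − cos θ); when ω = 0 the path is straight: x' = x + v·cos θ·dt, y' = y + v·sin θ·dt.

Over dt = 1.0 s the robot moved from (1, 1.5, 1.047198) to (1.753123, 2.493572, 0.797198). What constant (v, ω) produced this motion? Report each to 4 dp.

v = 1.2500, ω = -0.2500

Δθ = 0.797198 − 1.047198 = -0.250000
ω = Δθ/dt = -0.250000/1.0 = -0.2500
R = −Δy/(cos θ' − cos θ) = -5.0000
v = R·ω = -5.0000·-0.2500 = 1.2500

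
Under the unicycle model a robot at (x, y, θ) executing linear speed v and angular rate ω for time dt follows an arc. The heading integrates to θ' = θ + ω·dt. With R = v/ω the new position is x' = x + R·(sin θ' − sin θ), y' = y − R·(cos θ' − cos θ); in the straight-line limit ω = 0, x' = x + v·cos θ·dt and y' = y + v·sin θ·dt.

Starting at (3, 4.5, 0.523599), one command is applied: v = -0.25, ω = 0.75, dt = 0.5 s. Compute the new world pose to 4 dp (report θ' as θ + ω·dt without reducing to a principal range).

θ' = 0.5236 + 0.75·0.5 = 0.8986
R = v/ω = -0.25/0.75 = -0.3333
x' = 3 + -0.3333·(sin 0.8986 − sin 0.5236) = 2.9058
y' = 4.5 − -0.3333·(cos 0.8986 − cos 0.5236) = 4.4189

(2.9058, 4.4189, 0.8986)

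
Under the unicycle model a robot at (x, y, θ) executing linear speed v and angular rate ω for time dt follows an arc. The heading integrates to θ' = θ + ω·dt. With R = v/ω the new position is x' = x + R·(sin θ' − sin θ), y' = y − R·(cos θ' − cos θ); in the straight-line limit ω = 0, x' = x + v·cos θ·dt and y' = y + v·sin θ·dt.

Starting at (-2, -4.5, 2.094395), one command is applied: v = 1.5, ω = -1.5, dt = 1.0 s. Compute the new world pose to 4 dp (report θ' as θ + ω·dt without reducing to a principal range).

(-1.6940, -3.1715, 0.5944)

θ' = 2.0944 + -1.5·1.0 = 0.5944
R = v/ω = 1.5/-1.5 = -1.0000
x' = -2 + -1.0000·(sin 0.5944 − sin 2.0944) = -1.6940
y' = -4.5 − -1.0000·(cos 0.5944 − cos 2.0944) = -3.1715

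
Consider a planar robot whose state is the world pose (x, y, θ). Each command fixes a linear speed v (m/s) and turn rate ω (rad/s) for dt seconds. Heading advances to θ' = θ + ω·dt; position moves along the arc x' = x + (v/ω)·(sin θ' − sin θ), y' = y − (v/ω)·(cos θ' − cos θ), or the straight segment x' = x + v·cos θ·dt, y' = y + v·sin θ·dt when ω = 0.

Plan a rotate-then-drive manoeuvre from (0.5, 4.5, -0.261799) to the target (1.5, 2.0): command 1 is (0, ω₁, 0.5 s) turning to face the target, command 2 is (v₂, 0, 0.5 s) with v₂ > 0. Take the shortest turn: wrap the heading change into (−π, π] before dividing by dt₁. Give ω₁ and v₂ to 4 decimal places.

ω₁ = -1.8570, v₂ = 5.3852

heading to target = atan2(2−4.5, 1.5−0.5) = -1.1903
Δθ = wrap(-1.1903 − -0.2618) = -0.9285; ω₁ = Δθ/dt₁ = -1.8570
distance = √((1.5−0.5)² + (2−4.5)²) = 2.6926; v₂ = distance/dt₂ = 5.3852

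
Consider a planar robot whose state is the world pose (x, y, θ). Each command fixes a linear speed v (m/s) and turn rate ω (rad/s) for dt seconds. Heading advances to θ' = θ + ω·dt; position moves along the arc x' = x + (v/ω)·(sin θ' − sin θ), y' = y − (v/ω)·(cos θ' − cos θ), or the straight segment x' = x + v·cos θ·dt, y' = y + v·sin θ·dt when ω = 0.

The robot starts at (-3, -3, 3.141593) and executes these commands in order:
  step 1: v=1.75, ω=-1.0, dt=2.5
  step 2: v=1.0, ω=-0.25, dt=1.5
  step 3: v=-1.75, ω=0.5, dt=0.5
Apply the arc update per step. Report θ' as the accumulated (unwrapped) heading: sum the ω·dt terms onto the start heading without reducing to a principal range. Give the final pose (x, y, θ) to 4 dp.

(-3.5139, 0.4730, 0.5166)

step 1: θ'=0.6416 (R=-1.7500) → pose (-4.0473, 0.1520, 0.6416)
step 2: θ'=0.2666 (R=-4.0000) → pose (-2.7072, 0.8061, 0.2666)
step 3: θ'=0.5166 (R=-3.5000) → pose (-3.5139, 0.4730, 0.5166)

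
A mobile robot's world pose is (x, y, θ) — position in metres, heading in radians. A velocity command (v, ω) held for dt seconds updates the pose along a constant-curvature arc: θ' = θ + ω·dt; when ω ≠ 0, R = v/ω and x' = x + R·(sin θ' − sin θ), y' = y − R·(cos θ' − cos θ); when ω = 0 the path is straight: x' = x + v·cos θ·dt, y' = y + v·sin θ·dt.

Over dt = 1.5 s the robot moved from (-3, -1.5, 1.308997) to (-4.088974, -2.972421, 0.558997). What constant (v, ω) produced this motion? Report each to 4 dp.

Δθ = 0.558997 − 1.308997 = -0.750000
ω = Δθ/dt = -0.750000/1.5 = -0.5000
R = −Δy/(cos θ' − cos θ) = 2.5000
v = R·ω = 2.5000·-0.5000 = -1.2500

v = -1.2500, ω = -0.5000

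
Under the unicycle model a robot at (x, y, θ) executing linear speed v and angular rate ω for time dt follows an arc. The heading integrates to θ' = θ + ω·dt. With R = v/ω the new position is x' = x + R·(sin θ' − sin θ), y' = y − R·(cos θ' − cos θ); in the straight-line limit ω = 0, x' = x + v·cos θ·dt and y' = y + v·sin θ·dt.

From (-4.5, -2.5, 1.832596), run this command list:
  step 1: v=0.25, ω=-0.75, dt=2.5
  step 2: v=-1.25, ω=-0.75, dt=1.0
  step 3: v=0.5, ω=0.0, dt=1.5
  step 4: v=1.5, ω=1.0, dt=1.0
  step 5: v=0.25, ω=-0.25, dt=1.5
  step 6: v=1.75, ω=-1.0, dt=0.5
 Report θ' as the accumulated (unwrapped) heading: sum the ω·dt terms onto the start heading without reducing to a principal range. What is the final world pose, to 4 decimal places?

step 1: θ'=-0.0424 (R=-0.3333) → pose (-4.1639, -2.0807, -0.0424)
step 2: θ'=-0.7924 (R=1.6667) → pose (-5.2800, -1.5858, -0.7924)
step 3: θ'=-0.7924 (straight) → pose (-4.7534, -2.1198, -0.7924)
step 4: θ'=0.2076 (R=1.5000) → pose (-3.3762, -2.5344, 0.2076)
step 5: θ'=-0.1674 (R=-1.0000) → pose (-3.0034, -2.5269, -0.1674)
step 6: θ'=-0.6674 (R=-1.7500) → pose (-2.2119, -2.8779, -0.6674)

(-2.2119, -2.8779, -0.6674)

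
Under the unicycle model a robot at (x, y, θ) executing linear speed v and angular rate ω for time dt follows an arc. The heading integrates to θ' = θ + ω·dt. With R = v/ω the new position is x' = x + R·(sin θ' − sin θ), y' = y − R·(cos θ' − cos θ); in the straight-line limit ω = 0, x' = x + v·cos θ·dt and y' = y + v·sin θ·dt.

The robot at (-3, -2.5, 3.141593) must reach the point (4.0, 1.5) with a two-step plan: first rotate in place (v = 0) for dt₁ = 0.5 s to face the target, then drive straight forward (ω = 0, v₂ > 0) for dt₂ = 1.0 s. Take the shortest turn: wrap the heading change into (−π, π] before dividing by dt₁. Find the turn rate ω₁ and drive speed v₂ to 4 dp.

ω₁ = -5.2449, v₂ = 8.0623

heading to target = atan2(1.5−-2.5, 4−-3) = 0.5191
Δθ = wrap(0.5191 − 3.1416) = -2.6224; ω₁ = Δθ/dt₁ = -5.2449
distance = √((4−-3)² + (1.5−-2.5)²) = 8.0623; v₂ = distance/dt₂ = 8.0623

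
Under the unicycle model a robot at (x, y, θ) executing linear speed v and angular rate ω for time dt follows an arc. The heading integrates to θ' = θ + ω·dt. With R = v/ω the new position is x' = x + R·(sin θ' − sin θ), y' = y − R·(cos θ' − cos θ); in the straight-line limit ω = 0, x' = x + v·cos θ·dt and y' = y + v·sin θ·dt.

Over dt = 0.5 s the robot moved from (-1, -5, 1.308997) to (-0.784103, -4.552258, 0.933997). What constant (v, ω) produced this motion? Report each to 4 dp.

Δθ = 0.933997 − 1.308997 = -0.375000
ω = Δθ/dt = -0.375000/0.5 = -0.7500
R = −Δy/(cos θ' − cos θ) = -1.3333
v = R·ω = -1.3333·-0.7500 = 1.0000

v = 1.0000, ω = -0.7500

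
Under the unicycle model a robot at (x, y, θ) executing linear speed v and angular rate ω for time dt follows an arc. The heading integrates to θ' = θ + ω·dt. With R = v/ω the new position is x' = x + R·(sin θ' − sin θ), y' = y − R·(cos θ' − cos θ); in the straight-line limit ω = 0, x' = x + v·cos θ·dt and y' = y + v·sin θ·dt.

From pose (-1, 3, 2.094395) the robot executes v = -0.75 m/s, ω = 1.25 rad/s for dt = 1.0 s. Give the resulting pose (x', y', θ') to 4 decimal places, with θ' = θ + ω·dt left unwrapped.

(-0.3595, 2.7123, 3.3444)

θ' = 2.0944 + 1.25·1.0 = 3.3444
R = v/ω = -0.75/1.25 = -0.6000
x' = -1 + -0.6000·(sin 3.3444 − sin 2.0944) = -0.3595
y' = 3 − -0.6000·(cos 3.3444 − cos 2.0944) = 2.7123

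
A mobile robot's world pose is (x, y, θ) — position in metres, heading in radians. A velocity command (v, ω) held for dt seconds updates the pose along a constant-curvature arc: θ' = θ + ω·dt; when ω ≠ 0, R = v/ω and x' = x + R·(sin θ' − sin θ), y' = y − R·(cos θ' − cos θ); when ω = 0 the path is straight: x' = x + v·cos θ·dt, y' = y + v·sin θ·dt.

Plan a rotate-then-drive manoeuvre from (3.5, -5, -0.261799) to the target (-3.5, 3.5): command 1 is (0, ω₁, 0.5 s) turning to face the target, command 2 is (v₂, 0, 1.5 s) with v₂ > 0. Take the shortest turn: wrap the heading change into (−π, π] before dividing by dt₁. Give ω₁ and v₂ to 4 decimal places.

ω₁ = 5.0430, v₂ = 7.3409

heading to target = atan2(3.5−-5, -3.5−3.5) = 2.2597
Δθ = wrap(2.2597 − -0.2618) = 2.5215; ω₁ = Δθ/dt₁ = 5.0430
distance = √((-3.5−3.5)² + (3.5−-5)²) = 11.0114; v₂ = distance/dt₂ = 7.3409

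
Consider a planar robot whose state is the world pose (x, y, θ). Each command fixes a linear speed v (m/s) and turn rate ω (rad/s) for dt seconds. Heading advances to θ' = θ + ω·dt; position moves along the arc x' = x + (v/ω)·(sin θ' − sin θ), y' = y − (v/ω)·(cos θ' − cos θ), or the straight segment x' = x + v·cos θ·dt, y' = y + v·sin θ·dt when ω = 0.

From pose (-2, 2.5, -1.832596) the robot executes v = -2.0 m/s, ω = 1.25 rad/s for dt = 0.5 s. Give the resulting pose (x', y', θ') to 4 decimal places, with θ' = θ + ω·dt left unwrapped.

θ' = -1.8326 + 1.25·0.5 = -1.2076
R = v/ω = -2.0/1.25 = -1.6000
x' = -2 + -1.6000·(sin -1.2076 − sin -1.8326) = -2.0499
y' = 2.5 − -1.6000·(cos -1.2076 − cos -1.8326) = 3.4825

(-2.0499, 3.4825, -1.2076)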